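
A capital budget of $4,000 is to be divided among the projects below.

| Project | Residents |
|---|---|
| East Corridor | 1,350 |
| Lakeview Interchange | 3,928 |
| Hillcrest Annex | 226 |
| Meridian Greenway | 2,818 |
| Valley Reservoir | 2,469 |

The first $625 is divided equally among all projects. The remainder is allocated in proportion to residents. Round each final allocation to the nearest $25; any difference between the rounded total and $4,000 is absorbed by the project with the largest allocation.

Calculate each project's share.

East Corridor: $550 | Lakeview Interchange: $1,350 | Hillcrest Annex: $200 | Meridian Greenway: $1,000 | Valley Reservoir: $900

First tranche $625 split equally: $125 each.
Remainder $3,375 by residents (total 10,791): East Corridor 422.23 → $425; Lakeview Interchange 1,228.52 → $1,225; Hillcrest Annex 70.68 → $75; Meridian Greenway 881.36 → $875; Valley Reservoir 772.21 → $775.
Totals: East Corridor $125 + $425 = $550; Lakeview Interchange $125 + $1,225 = $1,350; Hillcrest Annex $125 + $75 = $200; Meridian Greenway $125 + $875 = $1,000; Valley Reservoir $125 + $775 = $900.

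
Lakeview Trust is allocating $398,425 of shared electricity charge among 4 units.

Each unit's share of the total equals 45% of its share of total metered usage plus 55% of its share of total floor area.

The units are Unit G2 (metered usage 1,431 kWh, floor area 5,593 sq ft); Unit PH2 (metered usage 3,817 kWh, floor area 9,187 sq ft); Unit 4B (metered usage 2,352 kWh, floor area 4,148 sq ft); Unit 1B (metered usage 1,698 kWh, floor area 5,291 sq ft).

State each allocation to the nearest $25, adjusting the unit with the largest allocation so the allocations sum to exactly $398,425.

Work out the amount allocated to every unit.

Unit G2: $78,200 | Unit PH2: $156,725 | Unit 4B: $82,875 | Unit 1B: $80,625

Metered usage total 9,298; floor area total 24,219.
Composite weights (45% metered usage + 55% floor area): Unit G2 0.1963; Unit PH2 0.3934; Unit 4B 0.2080; Unit 1B 0.2023.
Pro-rata amounts: Unit G2 78,199.17; Unit PH2 156,726.42; Unit 4B 82,884.23; Unit 1B 80,615.17.
After rounding ($25): Unit G2 $78,200; Unit PH2 $156,725; Unit 4B $82,875; Unit 1B $80,625. Sum = $398,425.
Rounded total matches; no reconciliation needed.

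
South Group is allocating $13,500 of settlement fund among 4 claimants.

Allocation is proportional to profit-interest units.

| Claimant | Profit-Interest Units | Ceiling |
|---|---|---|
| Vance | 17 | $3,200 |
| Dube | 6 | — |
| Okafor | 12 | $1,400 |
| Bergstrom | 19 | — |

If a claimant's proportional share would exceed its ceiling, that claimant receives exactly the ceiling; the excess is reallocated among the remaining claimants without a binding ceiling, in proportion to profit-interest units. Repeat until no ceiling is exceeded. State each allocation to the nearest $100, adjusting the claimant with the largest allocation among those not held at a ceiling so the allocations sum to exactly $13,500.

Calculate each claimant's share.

Sum of profit-interest units: 54.
Proportional shares (ignoring caps): Vance 4,250.00; Dube 1,500.00; Okafor 3,000.00; Bergstrom 4,750.00.
Cap binds for Vance ($3,200), Okafor ($1,400); balance $8,900 reallocated over remaining profit-interest units 25.
Shares after redistribution: Dube 2,136.00 → $2,100; Bergstrom 6,764.00 → $6,800.

Vance: $3,200; Dube: $2,100; Okafor: $1,400; Bergstrom: $6,800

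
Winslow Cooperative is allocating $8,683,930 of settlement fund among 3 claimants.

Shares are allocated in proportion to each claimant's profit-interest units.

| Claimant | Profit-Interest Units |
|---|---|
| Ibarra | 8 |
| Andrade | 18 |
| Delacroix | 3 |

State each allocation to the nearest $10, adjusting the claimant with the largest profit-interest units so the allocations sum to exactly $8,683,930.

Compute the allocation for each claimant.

Ibarra: $2,395,570 | Andrade: $5,390,020 | Delacroix: $898,340

Profit-interest units total: 29.
Unrounded shares: Ibarra 8/29 × $8,683,930 = 2,395,566.90; Andrade 18/29 × $8,683,930 = 5,390,025.52; Delacroix 3/29 × $8,683,930 = 898,337.59.
After rounding ($10): Ibarra $2,395,570; Andrade $5,390,030; Delacroix $898,340. Sum = $8,683,940.
Difference $8,683,930 − $8,683,940 = −$10 applied to largest profit-interest units (Andrade): Andrade becomes $5,390,020.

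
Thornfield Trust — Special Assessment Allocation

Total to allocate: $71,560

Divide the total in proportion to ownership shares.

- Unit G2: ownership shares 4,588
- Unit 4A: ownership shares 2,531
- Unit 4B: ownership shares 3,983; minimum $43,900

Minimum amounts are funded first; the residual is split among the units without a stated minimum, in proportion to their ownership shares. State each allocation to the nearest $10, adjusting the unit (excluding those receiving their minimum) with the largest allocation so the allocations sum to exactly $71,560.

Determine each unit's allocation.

Guaranteed amounts: Unit 4B $43,900. Remaining pool $27,660.
Remaining pool split over remaining ownership shares 7,119: Unit G2 17,826.11 → $17,830; Unit 4A 9,833.89 → $9,830.

Unit G2: $17,830 | Unit 4A: $9,830 | Unit 4B: $43,900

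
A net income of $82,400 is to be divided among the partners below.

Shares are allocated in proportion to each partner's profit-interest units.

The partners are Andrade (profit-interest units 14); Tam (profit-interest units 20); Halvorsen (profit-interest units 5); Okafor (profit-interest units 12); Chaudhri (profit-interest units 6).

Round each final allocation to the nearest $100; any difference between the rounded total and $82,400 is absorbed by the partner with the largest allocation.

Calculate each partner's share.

Andrade: $20,200 · Tam: $29,000 · Halvorsen: $7,200 · Okafor: $17,300 · Chaudhri: $8,700

Total profit-interest units = 57.
Raw shares: Andrade 14/57 × $82,400 = 20,238.60; Tam 20/57 × $82,400 = 28,912.28; Halvorsen 5/57 × $82,400 = 7,228.07; Okafor 12/57 × $82,400 = 17,347.37; Chaudhri 6/57 × $82,400 = 8,673.68.
After rounding ($100): Andrade $20,200; Tam $28,900; Halvorsen $7,200; Okafor $17,300; Chaudhri $8,700. Sum = $82,300.
Difference $82,400 − $82,300 = +$100 applied to largest allocation (Tam): Tam becomes $29,000.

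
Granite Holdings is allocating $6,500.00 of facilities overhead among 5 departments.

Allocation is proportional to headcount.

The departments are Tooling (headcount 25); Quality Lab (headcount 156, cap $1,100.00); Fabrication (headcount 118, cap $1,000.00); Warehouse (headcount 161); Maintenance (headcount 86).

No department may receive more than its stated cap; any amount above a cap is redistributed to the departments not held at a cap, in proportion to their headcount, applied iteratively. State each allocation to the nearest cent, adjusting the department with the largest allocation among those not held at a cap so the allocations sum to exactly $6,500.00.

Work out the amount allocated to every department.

Tooling: $404.41 · Quality Lab: $1,100.00 · Fabrication: $1,000.00 · Warehouse: $2,604.41 · Maintenance: $1,391.18

Headcount total: 546.
Proportional shares (ignoring caps): Tooling 297.6190; Quality Lab 1,857.1429; Fabrication 1,404.7619; Warehouse 1,916.6667; Maintenance 1,023.8095.
Capped: Quality Lab ($1,100.00), Fabrication ($1,000.00); remaining pool $4,400.00 reallocated over remaining headcount 272.
Remaining shares: Tooling 404.4118 → $404.41; Warehouse 2,604.4118 → $2,604.41; Maintenance 1,391.1765 → $1,391.18.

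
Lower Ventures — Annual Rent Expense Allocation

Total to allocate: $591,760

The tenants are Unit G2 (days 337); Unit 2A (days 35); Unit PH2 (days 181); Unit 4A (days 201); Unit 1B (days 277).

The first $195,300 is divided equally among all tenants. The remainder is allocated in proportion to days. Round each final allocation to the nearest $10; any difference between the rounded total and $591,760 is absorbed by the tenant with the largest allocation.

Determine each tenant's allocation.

Unit G2: $168,650 | Unit 2A: $52,520 | Unit PH2: $108,660 | Unit 4A: $116,350 | Unit 1B: $145,580

First tranche $195,300 split equally: $39,060 each.
Remainder $396,460 by days (total 1,031): Unit G2 129,589.74 → $129,590; Unit 2A 13,458.87 → $13,460; Unit PH2 69,601.61 → $69,600; Unit 4A 77,292.40 → $77,290; Unit 1B 106,517.38 → $106,520.
Totals: Unit G2 $39,060 + $129,590 = $168,650; Unit 2A $39,060 + $13,460 = $52,520; Unit PH2 $39,060 + $69,600 = $108,660; Unit 4A $39,060 + $77,290 = $116,350; Unit 1B $39,060 + $106,520 = $145,580.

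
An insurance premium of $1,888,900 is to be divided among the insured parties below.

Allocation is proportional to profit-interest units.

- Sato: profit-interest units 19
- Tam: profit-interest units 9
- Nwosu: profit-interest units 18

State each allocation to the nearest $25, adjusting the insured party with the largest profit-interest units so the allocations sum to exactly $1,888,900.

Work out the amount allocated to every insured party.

Sato: $780,200; Tam: $369,575; Nwosu: $739,125

Profit-interest units total: 19 + 9 + 18 = 46.
Proportional shares: Sato 780,197.83; Tam 369,567.39; Nwosu 739,134.78.
After rounding ($25): Sato $780,200; Tam $369,575; Nwosu $739,125. Sum = $1,888,900.
Sum already equals the total — no adjustment.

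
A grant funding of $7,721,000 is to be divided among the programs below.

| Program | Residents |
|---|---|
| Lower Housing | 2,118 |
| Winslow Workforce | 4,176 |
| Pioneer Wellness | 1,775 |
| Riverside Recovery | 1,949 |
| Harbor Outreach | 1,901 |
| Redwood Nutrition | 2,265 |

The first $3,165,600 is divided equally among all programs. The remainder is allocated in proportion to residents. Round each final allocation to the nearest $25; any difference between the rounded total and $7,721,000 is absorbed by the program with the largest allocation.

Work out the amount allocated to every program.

Equal tier: $3,165,600 ÷ 6 = $527,600 apiece.
Remainder $4,555,400 by residents (total 14,184): Lower Housing 680,226.82 → $680,225; Winslow Workforce 1,341,183.76 → $1,341,175; Pioneer Wellness 570,067.33 → $570,075; Riverside Recovery 625,949.99 → $625,950; Harbor Outreach 610,534.08 → $610,525; Redwood Nutrition 727,438.03 → $727,450.
Totals: Lower Housing $527,600 + $680,225 = $1,207,825; Winslow Workforce $527,600 + $1,341,175 = $1,868,775; Pioneer Wellness $527,600 + $570,075 = $1,097,675; Riverside Recovery $527,600 + $625,950 = $1,153,550; Harbor Outreach $527,600 + $610,525 = $1,138,125; Redwood Nutrition $527,600 + $727,450 = $1,255,050.

Lower Housing: $1,207,825; Winslow Workforce: $1,868,775; Pioneer Wellness: $1,097,675; Riverside Recovery: $1,153,550; Harbor Outreach: $1,138,125; Redwood Nutrition: $1,255,050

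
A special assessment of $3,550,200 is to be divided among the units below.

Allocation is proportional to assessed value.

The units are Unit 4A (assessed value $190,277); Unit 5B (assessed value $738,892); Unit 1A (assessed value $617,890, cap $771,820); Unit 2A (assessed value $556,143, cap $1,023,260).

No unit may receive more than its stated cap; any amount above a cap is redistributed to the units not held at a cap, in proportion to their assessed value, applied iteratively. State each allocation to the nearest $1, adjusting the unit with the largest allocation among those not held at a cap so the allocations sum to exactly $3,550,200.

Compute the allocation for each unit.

Sum of assessed value: 2,103,202.
Proportional shares (ignoring caps): Unit 4A 321,187.13; Unit 5B 1,247,247.95; Unit 1A 1,042,996.86; Unit 2A 938,768.07.
Capped: Unit 1A ($771,820); balance $2,778,380 reallocated over remaining assessed value 1,485,312.
Capped: Unit 2A ($1,023,260); balance $1,755,120 reallocated over remaining assessed value 929,169.
Redistributed shares: Unit 4A 359,416.82 → $359,417; Unit 5B 1,395,703.18 → $1,395,703.

Unit 4A: $359,417 · Unit 5B: $1,395,703 · Unit 1A: $771,820 · Unit 2A: $1,023,260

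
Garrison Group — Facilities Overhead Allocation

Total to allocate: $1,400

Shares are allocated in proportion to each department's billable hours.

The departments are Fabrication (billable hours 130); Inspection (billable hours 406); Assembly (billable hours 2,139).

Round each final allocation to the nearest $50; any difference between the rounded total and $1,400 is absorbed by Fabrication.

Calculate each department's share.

Sum of billable hours: 2,675.
Proportional shares: Fabrication 130/2,675 × $1,400 = 68.04; Inspection 406/2,675 × $1,400 = 212.49; Assembly 2,139/2,675 × $1,400 = 1,119.48.
At nearest $50: Fabrication $50; Inspection $200; Assembly $1,100. Sum = $1,350.
Difference $1,400 − $1,350 = +$50 applied to Fabrication: Fabrication becomes $100.

Fabrication: $100 · Inspection: $200 · Assembly: $1,100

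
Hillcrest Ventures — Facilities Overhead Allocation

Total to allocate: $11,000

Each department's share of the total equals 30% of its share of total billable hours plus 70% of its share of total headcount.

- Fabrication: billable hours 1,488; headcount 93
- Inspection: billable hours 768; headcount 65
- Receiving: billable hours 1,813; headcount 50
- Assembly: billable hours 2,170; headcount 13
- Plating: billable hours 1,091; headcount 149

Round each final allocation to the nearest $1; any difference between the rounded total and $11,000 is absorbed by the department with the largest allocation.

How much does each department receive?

Fabrication: $2,605; Inspection: $1,698; Receiving: $1,857; Assembly: $1,247; Plating: $3,593

Billable hours total 7,330; headcount total 370.
Composite weights (30% billable hours + 70% headcount): Fabrication 0.2368; Inspection 0.1544; Receiving 0.1688; Assembly 0.1134; Plating 0.3265.
Raw shares: Fabrication 2,605.31; Inspection 1,698.46; Receiving 1,856.76; Assembly 1,247.48; Plating 3,591.98.
Rounded to nearest $1: Fabrication $2,605; Inspection $1,698; Receiving $1,857; Assembly $1,247; Plating $3,592. Sum = $10,999.
Difference $11,000 − $10,999 = +$1 applied to largest allocation (Plating): Plating becomes $3,593.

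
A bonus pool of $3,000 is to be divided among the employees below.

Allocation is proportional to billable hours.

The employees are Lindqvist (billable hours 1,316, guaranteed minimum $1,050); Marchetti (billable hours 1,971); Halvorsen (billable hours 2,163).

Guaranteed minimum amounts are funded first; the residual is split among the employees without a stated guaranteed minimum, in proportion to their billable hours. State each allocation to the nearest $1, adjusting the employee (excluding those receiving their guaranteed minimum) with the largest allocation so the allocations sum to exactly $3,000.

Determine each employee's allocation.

Lindqvist: $1,050 | Marchetti: $930 | Halvorsen: $1,020

Fund the minimums — Lindqvist $1,050. Residual $1,950.
Residual split over remaining billable hours 4,134: Marchetti 929.72 → $930; Halvorsen 1,020.28 → $1,020.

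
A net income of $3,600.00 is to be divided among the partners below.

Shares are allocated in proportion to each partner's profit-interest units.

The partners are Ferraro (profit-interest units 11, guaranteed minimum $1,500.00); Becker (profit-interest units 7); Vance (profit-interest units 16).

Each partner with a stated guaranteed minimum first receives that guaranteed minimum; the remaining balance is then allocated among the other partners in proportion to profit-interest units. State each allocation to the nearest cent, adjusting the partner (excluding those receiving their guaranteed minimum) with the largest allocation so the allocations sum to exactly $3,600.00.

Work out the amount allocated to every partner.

Ferraro: $1,500.00; Becker: $639.13; Vance: $1,460.87

Fund the minimums — Ferraro $1,500.00. Remaining pool $2,100.00.
Remaining pool split over remaining profit-interest units 23: Becker 639.1304 → $639.13; Vance 1,460.8696 → $1,460.87.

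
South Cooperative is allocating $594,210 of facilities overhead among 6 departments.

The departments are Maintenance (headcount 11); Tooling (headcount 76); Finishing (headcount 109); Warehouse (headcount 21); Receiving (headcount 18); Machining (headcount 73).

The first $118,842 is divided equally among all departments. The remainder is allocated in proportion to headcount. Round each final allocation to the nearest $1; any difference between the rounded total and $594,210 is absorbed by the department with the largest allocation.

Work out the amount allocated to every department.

Maintenance: $36,784 | Tooling: $137,106 | Finishing: $188,039 | Warehouse: $52,218 | Receiving: $47,588 | Machining: $132,475

$118,842 shared equally gives $19,807 per department.
Remainder $475,368 by headcount (total 308): Maintenance 16,977.43 → $16,977; Tooling 117,298.60 → $117,299; Finishing 168,230.88 → $168,231; Warehouse 32,411.45 → $32,411; Receiving 27,781.25 → $27,781; Machining 112,668.39 → $112,668.
Rounding difference +$1 on remainder applied to Finishing.
Totals: Maintenance $19,807 + $16,977 = $36,784; Tooling $19,807 + $117,299 = $137,106; Finishing $19,807 + $168,232 = $188,039; Warehouse $19,807 + $32,411 = $52,218; Receiving $19,807 + $27,781 = $47,588; Machining $19,807 + $112,668 = $132,475.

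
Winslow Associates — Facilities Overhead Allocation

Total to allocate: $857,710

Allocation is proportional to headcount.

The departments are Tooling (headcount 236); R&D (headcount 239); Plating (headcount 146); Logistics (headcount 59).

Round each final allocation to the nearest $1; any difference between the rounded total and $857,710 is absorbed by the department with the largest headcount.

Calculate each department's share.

Combined headcount = 236 + 239 + 146 + 59 = 680.
Raw shares: Tooling 297,675.82; R&D 301,459.84; Plating 184,155.38; Logistics 74,418.96.
After rounding ($1): Tooling $297,676; R&D $301,460; Plating $184,155; Logistics $74,419. Sum = $857,710.
No rounding difference to absorb.

Tooling: $297,676 · R&D: $301,460 · Plating: $184,155 · Logistics: $74,419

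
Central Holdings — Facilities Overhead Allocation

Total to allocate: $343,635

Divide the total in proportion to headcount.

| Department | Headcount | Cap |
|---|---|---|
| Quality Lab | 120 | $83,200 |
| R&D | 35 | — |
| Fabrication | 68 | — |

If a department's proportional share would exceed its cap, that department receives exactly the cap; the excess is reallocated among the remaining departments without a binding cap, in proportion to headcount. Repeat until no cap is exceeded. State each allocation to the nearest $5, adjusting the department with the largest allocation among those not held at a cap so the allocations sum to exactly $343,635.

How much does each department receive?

Combined headcount = 223.
Pro-rata shares before constraints: Quality Lab 184,915.70; R&D 53,933.74; Fabrication 104,785.56.
Held at cap: Quality Lab ($83,200); residual $260,435 reallocated over remaining headcount 103.
Redistributed shares: R&D 88,497.33 → $88,495; Fabrication 171,937.67 → $171,940.

Quality Lab: $83,200; R&D: $88,495; Fabrication: $171,940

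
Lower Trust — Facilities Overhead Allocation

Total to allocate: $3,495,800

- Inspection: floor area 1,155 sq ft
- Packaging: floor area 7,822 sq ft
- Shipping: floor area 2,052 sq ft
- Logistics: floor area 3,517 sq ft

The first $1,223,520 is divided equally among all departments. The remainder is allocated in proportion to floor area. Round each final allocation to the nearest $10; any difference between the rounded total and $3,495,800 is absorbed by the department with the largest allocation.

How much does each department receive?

Inspection: $486,310 | Packaging: $1,527,780 | Shipping: $626,430 | Logistics: $855,280

Equal tier: $1,223,520 ÷ 4 = $305,880 apiece.
Remainder $2,272,280 by floor area (total 14,546): Inspection 180,426.47 → $180,430; Packaging 1,221,901.15 → $1,221,900; Shipping 320,549.88 → $320,550; Logistics 549,402.50 → $549,400.
Totals: Inspection $305,880 + $180,430 = $486,310; Packaging $305,880 + $1,221,900 = $1,527,780; Shipping $305,880 + $320,550 = $626,430; Logistics $305,880 + $549,400 = $855,280.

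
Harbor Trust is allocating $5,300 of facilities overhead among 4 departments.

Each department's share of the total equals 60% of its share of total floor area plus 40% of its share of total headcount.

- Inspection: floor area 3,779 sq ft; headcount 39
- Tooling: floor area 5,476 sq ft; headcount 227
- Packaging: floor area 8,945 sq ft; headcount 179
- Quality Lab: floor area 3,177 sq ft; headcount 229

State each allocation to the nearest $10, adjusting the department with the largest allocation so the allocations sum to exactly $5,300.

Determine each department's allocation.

Inspection: $680 | Tooling: $1,530 | Packaging: $1,900 | Quality Lab: $1,190

Floor area total 21,377; headcount total 674.
Combined weights (60% floor area + 40% headcount): Inspection 0.1292; Tooling 0.2884; Packaging 0.3573; Quality Lab 0.2251.
Raw shares: Inspection 684.83; Tooling 1,528.60; Packaging 1,893.67; Quality Lab 1,192.90.
Rounded to nearest $10: Inspection $680; Tooling $1,530; Packaging $1,890; Quality Lab $1,190. Sum = $5,290.
Difference $5,300 − $5,290 = +$10 applied to largest allocation (Packaging): Packaging becomes $1,900.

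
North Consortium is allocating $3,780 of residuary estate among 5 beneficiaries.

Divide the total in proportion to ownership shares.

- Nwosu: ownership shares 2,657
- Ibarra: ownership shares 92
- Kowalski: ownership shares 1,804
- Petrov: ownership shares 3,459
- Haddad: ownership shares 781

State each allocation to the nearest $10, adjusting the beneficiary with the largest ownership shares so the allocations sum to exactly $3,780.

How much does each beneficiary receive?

Ownership shares total: 8,793.
Raw shares: Nwosu 2,657/8,793 × $3,780 = 1,142.21; Ibarra 92/8,793 × $3,780 = 39.55; Kowalski 1,804/8,793 × $3,780 = 775.52; Petrov 3,459/8,793 × $3,780 = 1,486.98; Haddad 781/8,793 × $3,780 = 335.74.
After rounding ($10): Nwosu $1,140; Ibarra $40; Kowalski $780; Petrov $1,490; Haddad $340. Sum = $3,790.
Difference $3,780 − $3,790 = −$10 applied to largest ownership shares (Petrov): Petrov becomes $1,480.

Nwosu: $1,140 · Ibarra: $40 · Kowalski: $780 · Petrov: $1,480 · Haddad: $340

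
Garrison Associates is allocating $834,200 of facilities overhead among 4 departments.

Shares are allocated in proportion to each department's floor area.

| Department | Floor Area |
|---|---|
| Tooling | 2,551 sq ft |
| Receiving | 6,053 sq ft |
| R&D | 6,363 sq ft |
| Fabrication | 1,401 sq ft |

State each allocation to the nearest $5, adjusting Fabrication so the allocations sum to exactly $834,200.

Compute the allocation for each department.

Tooling: $130,010 · Receiving: $308,495 · R&D: $324,290 · Fabrication: $71,405

Combined floor area = 16,368.
Proportional shares: Tooling 2,551/16,368 × $834,200 = 130,012.48; Receiving 6,053/16,368 × $834,200 = 308,492.95; R&D 6,363/16,368 × $834,200 = 324,292.19; Fabrication 1,401/16,368 × $834,200 = 71,402.38.
Rounded to nearest $5: Tooling $130,010; Receiving $308,495; R&D $324,290; Fabrication $71,400. Sum = $834,195.
Difference $834,200 − $834,195 = +$5 applied to Fabrication: Fabrication becomes $71,405.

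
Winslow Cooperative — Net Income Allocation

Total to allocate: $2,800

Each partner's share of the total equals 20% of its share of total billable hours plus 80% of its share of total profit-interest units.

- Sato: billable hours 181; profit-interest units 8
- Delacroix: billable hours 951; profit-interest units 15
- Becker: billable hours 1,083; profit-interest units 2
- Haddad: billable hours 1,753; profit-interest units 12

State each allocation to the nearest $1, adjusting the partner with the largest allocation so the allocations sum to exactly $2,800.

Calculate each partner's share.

Totals — billable hours 3,968, profit-interest units 37.
Combined weights (20% billable hours + 80% profit-interest units): Sato 0.1821; Delacroix 0.3723; Becker 0.0978; Haddad 0.3478.
Pro-rata amounts: Sato 509.87; Delacroix 1,042.32; Becker 273.92; Haddad 973.89.
Rounded to nearest $1: Sato $510; Delacroix $1,042; Becker $274; Haddad $974. Sum = $2,800.
No rounding difference to absorb.

Sato: $510 | Delacroix: $1,042 | Becker: $274 | Haddad: $974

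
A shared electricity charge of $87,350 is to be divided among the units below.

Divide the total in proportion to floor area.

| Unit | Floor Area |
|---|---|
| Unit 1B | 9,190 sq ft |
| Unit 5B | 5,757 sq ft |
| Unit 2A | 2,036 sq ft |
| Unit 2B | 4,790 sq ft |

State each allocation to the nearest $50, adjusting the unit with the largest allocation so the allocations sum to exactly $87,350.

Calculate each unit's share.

Unit 1B: $36,900; Unit 5B: $23,100; Unit 2A: $8,150; Unit 2B: $19,200

Combined floor area = 21,773.
Raw shares: Unit 1B 9,190/21,773 × $87,350 = 36,868.90; Unit 5B 5,757/21,773 × $87,350 = 23,096.22; Unit 2A 2,036/21,773 × $87,350 = 8,168.13; Unit 2B 4,790/21,773 × $87,350 = 19,216.76.
At nearest $50: Unit 1B $36,850; Unit 5B $23,100; Unit 2A $8,150; Unit 2B $19,200. Sum = $87,300.
Difference $87,350 − $87,300 = +$50 applied to largest allocation (Unit 1B): Unit 1B becomes $36,900.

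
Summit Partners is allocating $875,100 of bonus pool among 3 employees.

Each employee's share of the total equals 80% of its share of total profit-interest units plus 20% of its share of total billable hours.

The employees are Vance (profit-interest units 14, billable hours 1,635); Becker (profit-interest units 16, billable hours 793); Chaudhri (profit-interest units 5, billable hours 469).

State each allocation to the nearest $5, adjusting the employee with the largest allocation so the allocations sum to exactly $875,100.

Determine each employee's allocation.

Totals — profit-interest units 35, billable hours 2,897.
Combined weights (80% profit-interest units + 20% billable hours): Vance 0.4329; Becker 0.4205; Chaudhri 0.1467.
Pro-rata amounts: Vance 378,809.25; Becker 367,945.05; Chaudhri 128,345.70.
At nearest $5: Vance $378,810; Becker $367,945; Chaudhri $128,345. Sum = $875,100.
Rounded total matches; no reconciliation needed.

Vance: $378,810 · Becker: $367,945 · Chaudhri: $128,345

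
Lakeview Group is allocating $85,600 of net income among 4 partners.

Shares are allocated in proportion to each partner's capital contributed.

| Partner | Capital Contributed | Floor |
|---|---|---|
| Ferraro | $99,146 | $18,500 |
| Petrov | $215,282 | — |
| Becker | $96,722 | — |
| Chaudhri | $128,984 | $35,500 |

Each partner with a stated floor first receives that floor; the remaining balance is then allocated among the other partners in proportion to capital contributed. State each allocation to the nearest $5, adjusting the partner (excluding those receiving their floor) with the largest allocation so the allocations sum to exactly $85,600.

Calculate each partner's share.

Ferraro: $18,500 | Petrov: $21,805 | Becker: $9,795 | Chaudhri: $35,500

Guaranteed amounts: Ferraro $18,500; Chaudhri $35,500. Residual $31,600.
Residual split over remaining capital contributed 312,004: Petrov 21,803.92 → $21,805; Becker 9,796.08 → $9,795.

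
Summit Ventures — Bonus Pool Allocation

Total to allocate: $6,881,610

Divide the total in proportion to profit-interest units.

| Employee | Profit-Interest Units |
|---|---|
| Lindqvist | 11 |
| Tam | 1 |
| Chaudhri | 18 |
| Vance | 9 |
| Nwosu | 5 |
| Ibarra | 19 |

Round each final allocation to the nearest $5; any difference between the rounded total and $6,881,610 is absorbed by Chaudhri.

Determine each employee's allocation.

Sum of profit-interest units: 63.
Pro-rata amounts: Lindqvist 11/63 × $6,881,610 = 1,201,550.95; Tam 1/63 × $6,881,610 = 109,231.90; Chaudhri 18/63 × $6,881,610 = 1,966,174.29; Vance 9/63 × $6,881,610 = 983,087.14; Nwosu 5/63 × $6,881,610 = 546,159.52; Ibarra 19/63 × $6,881,610 = 2,075,406.19.
Rounded to nearest $5: Lindqvist $1,201,550; Tam $109,230; Chaudhri $1,966,175; Vance $983,085; Nwosu $546,160; Ibarra $2,075,405. Sum = $6,881,605.
Difference $6,881,610 − $6,881,605 = +$5 applied to Chaudhri: Chaudhri becomes $1,966,180.

Lindqvist: $1,201,550; Tam: $109,230; Chaudhri: $1,966,180; Vance: $983,085; Nwosu: $546,160; Ibarra: $2,075,405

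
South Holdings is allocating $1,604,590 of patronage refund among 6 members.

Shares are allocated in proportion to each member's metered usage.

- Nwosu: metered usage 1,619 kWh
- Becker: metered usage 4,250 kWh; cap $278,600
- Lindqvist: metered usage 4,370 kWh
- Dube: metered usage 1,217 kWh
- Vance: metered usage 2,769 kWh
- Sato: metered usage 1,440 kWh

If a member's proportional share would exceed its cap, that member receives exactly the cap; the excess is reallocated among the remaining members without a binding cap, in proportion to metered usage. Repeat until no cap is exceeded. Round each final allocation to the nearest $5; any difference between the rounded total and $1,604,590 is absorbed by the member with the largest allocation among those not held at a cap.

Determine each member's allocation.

Sum of metered usage: 15,665.
Proportional shares (ignoring caps): Nwosu 165,836.66; Becker 435,334.02; Lindqvist 447,625.81; Dube 124,659.18; Vance 283,632.92; Sato 147,501.41.
Capped: Becker ($278,600); residual $1,325,990 reallocated over remaining metered usage 11,415.
Shares after redistribution: Nwosu 188,066.39 → $188,065; Lindqvist 507,628.23 → $507,630; Dube 141,369.24 → $141,370; Vance 321,652.76 → $321,655; Sato 167,273.38 → $167,275.
Rounding difference −$5 applied to Lindqvist → $507,625.

Nwosu: $188,065 · Becker: $278,600 · Lindqvist: $507,625 · Dube: $141,370 · Vance: $321,655 · Sato: $167,275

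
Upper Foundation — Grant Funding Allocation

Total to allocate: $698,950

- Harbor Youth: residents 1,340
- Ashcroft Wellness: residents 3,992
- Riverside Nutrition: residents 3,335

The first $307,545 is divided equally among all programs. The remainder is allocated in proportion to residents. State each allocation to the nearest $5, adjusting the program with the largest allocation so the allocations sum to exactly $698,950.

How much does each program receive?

Harbor Youth: $163,030; Ashcroft Wellness: $282,795; Riverside Nutrition: $253,125

Equal tier: $307,545 ÷ 3 = $102,515 apiece.
Remainder $391,405 by residents (total 8,667): Harbor Youth 60,514.91 → $60,515; Ashcroft Wellness 180,280.23 → $180,280; Riverside Nutrition 150,609.86 → $150,610.
Totals: Harbor Youth $102,515 + $60,515 = $163,030; Ashcroft Wellness $102,515 + $180,280 = $282,795; Riverside Nutrition $102,515 + $150,610 = $253,125.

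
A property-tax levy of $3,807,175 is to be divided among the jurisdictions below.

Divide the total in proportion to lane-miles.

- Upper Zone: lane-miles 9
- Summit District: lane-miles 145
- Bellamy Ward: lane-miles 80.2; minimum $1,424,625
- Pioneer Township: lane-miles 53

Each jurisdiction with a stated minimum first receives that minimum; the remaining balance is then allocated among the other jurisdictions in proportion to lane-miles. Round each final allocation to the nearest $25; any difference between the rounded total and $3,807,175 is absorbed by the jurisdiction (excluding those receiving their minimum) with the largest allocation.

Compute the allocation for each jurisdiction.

Minimums first: Bellamy Ward $1,424,625. Residual $2,382,550.
Residual split over remaining lane-miles 207: Upper Zone 103,589.13 → $103,600; Summit District 1,668,935.99 → $1,668,925; Pioneer Township 610,024.88 → $610,025.

Upper Zone: $103,600 · Summit District: $1,668,925 · Bellamy Ward: $1,424,625 · Pioneer Township: $610,025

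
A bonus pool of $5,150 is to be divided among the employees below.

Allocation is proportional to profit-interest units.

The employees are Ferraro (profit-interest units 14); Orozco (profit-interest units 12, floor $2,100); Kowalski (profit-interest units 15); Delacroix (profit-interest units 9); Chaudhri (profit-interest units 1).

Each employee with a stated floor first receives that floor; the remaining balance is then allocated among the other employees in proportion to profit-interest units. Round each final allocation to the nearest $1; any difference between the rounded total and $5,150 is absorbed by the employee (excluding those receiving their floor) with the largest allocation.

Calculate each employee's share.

Minimums first: Orozco $2,100. Remaining pool $3,050.
Remaining pool split over remaining profit-interest units 39: Ferraro 1,094.87 → $1,095; Kowalski 1,173.08 → $1,173; Delacroix 703.85 → $704; Chaudhri 78.21 → $78.

Ferraro: $1,095 · Orozco: $2,100 · Kowalski: $1,173 · Delacroix: $704 · Chaudhri: $78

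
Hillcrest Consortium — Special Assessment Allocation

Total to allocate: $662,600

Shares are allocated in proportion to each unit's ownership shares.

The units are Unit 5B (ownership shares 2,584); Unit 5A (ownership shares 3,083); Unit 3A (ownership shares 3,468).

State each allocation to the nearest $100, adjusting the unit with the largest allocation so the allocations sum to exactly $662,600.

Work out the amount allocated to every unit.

Sum of ownership shares: 9,135.
Pro-rata amounts: Unit 5B 2,584/9,135 × $662,600 = 187,428.40; Unit 5A 3,083/9,135 × $662,600 = 223,622.97; Unit 3A 3,468/9,135 × $662,600 = 251,548.64.
Rounded to nearest $100: Unit 5B $187,400; Unit 5A $223,600; Unit 3A $251,500. Sum = $662,500.
Difference $662,600 − $662,500 = +$100 applied to largest allocation (Unit 3A): Unit 3A becomes $251,600.

Unit 5B: $187,400 · Unit 5A: $223,600 · Unit 3A: $251,600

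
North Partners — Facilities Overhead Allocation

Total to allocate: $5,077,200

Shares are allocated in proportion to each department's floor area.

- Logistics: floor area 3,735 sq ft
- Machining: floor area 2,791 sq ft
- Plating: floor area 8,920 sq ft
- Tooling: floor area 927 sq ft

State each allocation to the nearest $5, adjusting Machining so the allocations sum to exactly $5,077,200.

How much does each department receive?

Floor area total: 16,373.
Proportional shares: Logistics 3,735/16,373 × $5,077,200 = 1,158,208.15; Machining 2,791/16,373 × $5,077,200 = 865,477.63; Plating 8,920/16,373 × $5,077,200 = 2,766,055.34; Tooling 927/16,373 × $5,077,200 = 287,458.89.
At nearest $5: Logistics $1,158,210; Machining $865,480; Plating $2,766,055; Tooling $287,460. Sum = $5,077,205.
Difference $5,077,200 − $5,077,205 = −$5 applied to Machining: Machining becomes $865,475.

Logistics: $1,158,210 · Machining: $865,475 · Plating: $2,766,055 · Tooling: $287,460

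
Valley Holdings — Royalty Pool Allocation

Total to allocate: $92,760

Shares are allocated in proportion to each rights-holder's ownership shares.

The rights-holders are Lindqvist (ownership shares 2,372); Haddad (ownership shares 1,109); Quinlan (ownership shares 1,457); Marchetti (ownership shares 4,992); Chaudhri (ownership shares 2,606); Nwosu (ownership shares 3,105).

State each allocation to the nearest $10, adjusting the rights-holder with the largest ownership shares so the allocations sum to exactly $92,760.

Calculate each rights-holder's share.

Lindqvist: $14,070 · Haddad: $6,580 · Quinlan: $8,640 · Marchetti: $29,600 · Chaudhri: $15,460 · Nwosu: $18,410

Total ownership shares = 15,641.
Unrounded shares: Lindqvist 2,372/15,641 × $92,760 = 14,067.31; Haddad 1,109/15,641 × $92,760 = 6,577.00; Quinlan 1,457/15,641 × $92,760 = 8,640.84; Marchetti 4,992/15,641 × $92,760 = 29,605.39; Chaudhri 2,606/15,641 × $92,760 = 15,455.06; Nwosu 3,105/15,641 × $92,760 = 18,414.41.
Rounded to nearest $10: Lindqvist $14,070; Haddad $6,580; Quinlan $8,640; Marchetti $29,610; Chaudhri $15,460; Nwosu $18,410. Sum = $92,770.
Difference $92,760 − $92,770 = −$10 applied to largest ownership shares (Marchetti): Marchetti becomes $29,600.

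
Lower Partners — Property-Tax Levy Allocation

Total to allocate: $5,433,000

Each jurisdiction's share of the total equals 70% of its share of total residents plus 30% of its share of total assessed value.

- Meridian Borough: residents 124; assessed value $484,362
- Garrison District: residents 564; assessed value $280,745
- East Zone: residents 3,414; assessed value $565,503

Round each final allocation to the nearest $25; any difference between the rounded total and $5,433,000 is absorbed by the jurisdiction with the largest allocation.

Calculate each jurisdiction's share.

Meridian Borough: $708,275 · Garrison District: $866,800 · East Zone: $3,857,925

Residents total 4,102; assessed value total 1,330,610.
Blended shares (70% residents + 30% assessed value): Meridian Borough 0.1304; Garrison District 0.1595; East Zone 0.7101.
Unrounded shares: Meridian Borough 708,272.55; Garrison District 866,795.18; East Zone 3,857,932.27.
At nearest $25: Meridian Borough $708,275; Garrison District $866,800; East Zone $3,857,925. Sum = $5,433,000.
Sum already equals the total — no adjustment.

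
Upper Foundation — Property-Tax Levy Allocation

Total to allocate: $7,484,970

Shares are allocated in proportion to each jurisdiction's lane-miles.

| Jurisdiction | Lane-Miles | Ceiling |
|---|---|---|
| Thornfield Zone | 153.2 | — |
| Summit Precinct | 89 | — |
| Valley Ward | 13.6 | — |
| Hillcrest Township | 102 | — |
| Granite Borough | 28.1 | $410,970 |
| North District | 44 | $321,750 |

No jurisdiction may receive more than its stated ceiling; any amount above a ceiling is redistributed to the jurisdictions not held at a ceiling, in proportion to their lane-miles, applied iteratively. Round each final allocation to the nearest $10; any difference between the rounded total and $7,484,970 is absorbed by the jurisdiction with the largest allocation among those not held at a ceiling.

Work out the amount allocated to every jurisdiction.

Thornfield Zone: $2,891,130 · Summit Precinct: $1,679,570 · Valley Ward: $256,650 · Hillcrest Township: $1,924,900 · Granite Borough: $410,970 · North District: $321,750

Sum of lane-miles: 429.9.
Proportional shares (ignoring caps): Thornfield Zone 2,667,358.46; Summit Precinct 1,549,575.09; Valley Ward 236,789.00; Hillcrest Township 1,775,917.52; Granite Borough 489,247.86; North District 766,082.07.
Held at cap: Granite Borough ($410,970), North District ($321,750); balance $6,752,250 reallocated over remaining lane-miles 357.8.
Shares after redistribution: Thornfield Zone 2,891,125.49 → $2,891,130; Summit Precinct 1,679,570.29 → $1,679,570; Valley Ward 256,653.44 → $256,650; Hillcrest Township 1,924,900.78 → $1,924,900.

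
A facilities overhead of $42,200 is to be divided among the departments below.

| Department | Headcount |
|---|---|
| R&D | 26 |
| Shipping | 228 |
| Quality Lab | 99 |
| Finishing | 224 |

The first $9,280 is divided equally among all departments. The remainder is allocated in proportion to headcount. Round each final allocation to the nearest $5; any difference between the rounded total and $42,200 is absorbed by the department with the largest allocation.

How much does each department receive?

R&D: $3,805 | Shipping: $15,325 | Quality Lab: $7,970 | Finishing: $15,100

Equal tier: $9,280 ÷ 4 = $2,320 apiece.
Remainder $32,920 by headcount (total 577): R&D 1,483.40 → $1,485; Shipping 13,008.25 → $13,010; Quality Lab 5,648.32 → $5,650; Finishing 12,780.03 → $12,780.
Rounding difference −$5 on remainder applied to Shipping.
Totals: R&D $2,320 + $1,485 = $3,805; Shipping $2,320 + $13,005 = $15,325; Quality Lab $2,320 + $5,650 = $7,970; Finishing $2,320 + $12,780 = $15,100.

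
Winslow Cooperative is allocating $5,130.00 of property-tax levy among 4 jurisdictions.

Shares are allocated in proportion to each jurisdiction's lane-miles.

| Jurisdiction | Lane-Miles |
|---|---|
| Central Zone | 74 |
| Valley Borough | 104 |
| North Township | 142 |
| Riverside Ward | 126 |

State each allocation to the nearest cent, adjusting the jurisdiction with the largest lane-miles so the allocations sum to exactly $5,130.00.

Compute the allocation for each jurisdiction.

Central Zone: $851.17 | Valley Borough: $1,196.23 | North Township: $1,633.32 | Riverside Ward: $1,449.28

Lane-miles total: 74 + 104 + 142 + 126 = 446.
Raw shares: Central Zone 851.1659; Valley Borough 1,196.2332; North Township 1,633.3184; Riverside Ward 1,449.2825.
Rounded to nearest cent: Central Zone $851.17; Valley Borough $1,196.23; North Township $1,633.32; Riverside Ward $1,449.28. Sum = $5,130.00.
No rounding difference to absorb.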